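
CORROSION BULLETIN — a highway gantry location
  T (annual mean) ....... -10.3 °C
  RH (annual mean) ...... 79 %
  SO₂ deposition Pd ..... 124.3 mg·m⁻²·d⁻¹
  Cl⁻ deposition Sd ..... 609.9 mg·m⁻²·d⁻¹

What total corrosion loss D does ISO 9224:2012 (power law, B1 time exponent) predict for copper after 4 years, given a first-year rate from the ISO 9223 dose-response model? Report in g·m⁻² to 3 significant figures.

copper: temperature factor f = +0.126·(-20.3) = -2.5578
  Pd branch = 0.0053·Pd^0.26·e^(0.059·RH+f) = 0.1521 μm/a
  Sd branch = 0.01025·Sd^0.27·e^(0.036·RH+0.049·T) = 0.6007 μm/a
  r_corr = 0.1521 + 0.6007 = 0.7529 μm/a
ISO 9224: D(t) = r_corr · t^b with b = 0.667 (copper, B1)
  D(4) = 0.7529 × 4^0.667 = 0.7529 × 2.521 = 1.898 μm
  Mass loss = 1.898 μm × 8.96 g/cm³ = 17.01 g·m⁻²

D(4) = 17.0 g·m⁻²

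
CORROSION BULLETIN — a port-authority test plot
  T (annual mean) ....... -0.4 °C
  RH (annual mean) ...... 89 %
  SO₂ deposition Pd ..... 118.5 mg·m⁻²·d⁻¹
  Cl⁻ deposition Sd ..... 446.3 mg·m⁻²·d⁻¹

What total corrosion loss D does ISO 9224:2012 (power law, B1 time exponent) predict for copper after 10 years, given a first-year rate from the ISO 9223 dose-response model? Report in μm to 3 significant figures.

copper: T≤10 °C ⇒ hinge +0.126·(-0.4−10) = -1.3104
  sulphur-dioxide contribution → 0.9437 μm/a
  chloride contribution → 1.286 μm/a
  total first-year rate 2.229 μm/a
Power-law: D(10) = r_corr · 10^0.667
  D(10) = 2.229 × 10^0.667 = 2.229 × 4.645 = 10.36 μm

D(10) = 10.4 μm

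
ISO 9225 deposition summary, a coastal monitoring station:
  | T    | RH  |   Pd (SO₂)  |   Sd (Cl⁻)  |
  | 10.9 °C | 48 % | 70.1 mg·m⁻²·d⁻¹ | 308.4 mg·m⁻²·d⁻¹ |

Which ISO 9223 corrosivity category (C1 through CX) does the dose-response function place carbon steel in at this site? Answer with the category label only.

carbon steel: f(T) = -0.054·(T−10) [T>10 °C] = -0.0486
  sulphur-dioxide contribution → 40.14 μm/a
  chloride contribution → 26.86 μm/a
  total first-year rate 67 μm/a
67 μm/a falls in (50, 80] for carbon steel → category C4

C4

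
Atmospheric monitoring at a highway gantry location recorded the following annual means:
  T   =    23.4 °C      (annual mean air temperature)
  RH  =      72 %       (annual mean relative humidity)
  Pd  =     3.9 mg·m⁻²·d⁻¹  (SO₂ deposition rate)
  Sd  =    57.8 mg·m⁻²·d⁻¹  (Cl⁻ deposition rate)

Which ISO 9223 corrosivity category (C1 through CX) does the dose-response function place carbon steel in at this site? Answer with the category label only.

C3

carbon steel: T>10 °C ⇒ hinge -0.054·(23.4−10) = -0.7236
  SO₂ term: 1.77·3.9^0.52·exp(0.02·72-0.7236) = 7.353
  Sd branch = 0.102·Sd^0.62·e^(0.033·RH+0.04·T) = 34.62 μm/a
  sum: 7.353 + 34.62 → r_corr = 41.98 μm/a
42 μm/a falls in (25, 50] for carbon steel → category C3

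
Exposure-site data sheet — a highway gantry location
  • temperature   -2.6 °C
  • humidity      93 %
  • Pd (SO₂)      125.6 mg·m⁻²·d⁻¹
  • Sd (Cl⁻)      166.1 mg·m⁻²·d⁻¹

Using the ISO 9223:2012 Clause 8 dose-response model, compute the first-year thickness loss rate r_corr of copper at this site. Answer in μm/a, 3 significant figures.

r_corr = 1.94 μm/a

copper: f(T) = +0.126·(T−10) [T≤10 °C] = -1.5876
  SO₂ term: 0.0053·125.6^0.26·exp(0.059·93-1.5876) = 0.9194
  Sd branch = 0.01025·Sd^0.27·e^(0.036·RH+0.049·T) = 1.021 μm/a
  sum: 0.9194 + 1.021 → r_corr = 1.94 μm/a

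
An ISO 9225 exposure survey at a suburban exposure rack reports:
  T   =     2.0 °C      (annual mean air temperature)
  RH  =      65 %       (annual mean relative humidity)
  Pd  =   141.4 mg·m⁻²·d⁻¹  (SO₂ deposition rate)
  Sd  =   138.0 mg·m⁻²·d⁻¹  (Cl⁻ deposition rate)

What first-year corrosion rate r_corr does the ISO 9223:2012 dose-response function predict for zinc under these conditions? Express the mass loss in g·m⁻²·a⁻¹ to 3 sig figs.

zinc: temperature factor f = +0.038·(-8.0) = -0.3040
  Pd branch = 0.0129·Pd^0.44·e^(0.046·RH+f) = 1.672 μm/a
  Sd branch = 0.0175·Sd^0.57·e^(0.008·RH+0.085·T) = 0.5787 μm/a
  sum: 1.672 + 0.5787 → r_corr = 2.251 μm/a
Convert to mass loss: 2.251 μm/a × 7.14 g/cm³ = 16.07 g·m⁻²·a⁻¹

r_corr = 16.1 g·m⁻²·a⁻¹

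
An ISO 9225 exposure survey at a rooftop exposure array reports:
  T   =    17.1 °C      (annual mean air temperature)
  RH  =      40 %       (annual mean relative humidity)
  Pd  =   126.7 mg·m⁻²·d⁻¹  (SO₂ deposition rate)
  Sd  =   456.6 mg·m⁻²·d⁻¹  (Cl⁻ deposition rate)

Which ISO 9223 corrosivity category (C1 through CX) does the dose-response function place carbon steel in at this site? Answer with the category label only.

carbon steel: T>10 °C ⇒ hinge -0.054·(17.1−10) = -0.3834
  sulphur-dioxide contribution → 33.29 μm/a
  chloride contribution → 33.72 μm/a
  total first-year rate 67.01 μm/a
Category bounds: 50…80 μm/a bracket r_corr ⇒ C4

C4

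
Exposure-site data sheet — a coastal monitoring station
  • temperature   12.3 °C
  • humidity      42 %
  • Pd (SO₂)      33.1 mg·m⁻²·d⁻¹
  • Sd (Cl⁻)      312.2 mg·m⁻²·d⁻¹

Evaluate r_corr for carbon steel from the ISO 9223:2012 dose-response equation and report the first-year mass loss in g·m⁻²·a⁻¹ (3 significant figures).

r_corr = 360 g·m⁻²·a⁻¹

carbon steel: temperature factor f = -0.054·(2.3) = -0.1242
  sulphur-dioxide contribution → 22.34 μm/a
  chloride contribution → 23.48 μm/a
  ⇒ r_corr(carbon steel) = 45.83 μm/a
Convert to mass loss: 45.83 μm/a × 7.85 g/cm³ = 359.7 g·m⁻²·a⁻¹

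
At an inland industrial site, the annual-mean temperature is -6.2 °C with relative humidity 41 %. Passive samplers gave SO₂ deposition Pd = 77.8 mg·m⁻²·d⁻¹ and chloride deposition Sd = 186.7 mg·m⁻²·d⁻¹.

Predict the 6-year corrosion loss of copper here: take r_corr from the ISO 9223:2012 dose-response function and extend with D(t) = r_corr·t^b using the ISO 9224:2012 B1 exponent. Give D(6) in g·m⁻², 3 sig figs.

copper: temperature factor f = +0.126·(-16.2) = -2.0412
  SO₂ term: 0.0053·77.8^0.26·exp(0.059·41-2.0412) = 0.02399
  Cl⁻ term: 0.01025·186.7^0.27·exp(0.036·41+0.049·-6.2) = 0.1358
  sum: 0.02399 + 0.1358 → r_corr = 0.1598 μm/a
Power-law: D(6) = r_corr · 6^0.667
  D(6) = 0.1598 × 6^0.667 = 0.1598 × 3.304 = 0.528 μm
  Mass loss = 0.528 μm × 8.96 g/cm³ = 4.731 g·m⁻²

D(6) = 4.73 g·m⁻²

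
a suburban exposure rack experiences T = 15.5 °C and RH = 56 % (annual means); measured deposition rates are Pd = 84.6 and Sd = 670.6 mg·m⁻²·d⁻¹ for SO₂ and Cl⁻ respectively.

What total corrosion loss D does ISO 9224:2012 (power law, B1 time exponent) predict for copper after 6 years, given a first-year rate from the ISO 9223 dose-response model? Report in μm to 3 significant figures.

copper: temperature factor f = -0.080·(5.5) = -0.4400
  Pd branch = 0.0053·Pd^0.26·e^(0.059·RH+f) = 0.2946 μm/a
  Sd branch = 0.01025·Sd^0.27·e^(0.036·RH+0.049·T) = 0.9534 μm/a
  sum: 0.2946 + 0.9534 → r_corr = 1.248 μm/a
ISO 9224: D(t) = r_corr · t^b with b = 0.667 (copper, B1)
  D(6) = 1.248 × 6^0.667 = 1.248 × 3.304 = 4.123 μm

D(6) = 4.12 μm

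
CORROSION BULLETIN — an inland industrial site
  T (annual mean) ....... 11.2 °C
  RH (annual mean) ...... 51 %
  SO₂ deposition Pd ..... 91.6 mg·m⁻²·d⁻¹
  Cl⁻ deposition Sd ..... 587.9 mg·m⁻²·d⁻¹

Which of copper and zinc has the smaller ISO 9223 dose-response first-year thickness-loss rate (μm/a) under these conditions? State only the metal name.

copper: T>10 °C ⇒ hinge -0.080·(11.2−10) = -0.0960
  Pd branch = 0.0053·Pd^0.26·e^(0.059·RH+f) = 0.3158 μm/a
  Sd branch = 0.01025·Sd^0.27·e^(0.036·RH+0.049·T) = 0.6225 μm/a
  r_corr = 0.3158 + 0.6225 = 0.9383 μm/a
zinc: T>10 °C ⇒ hinge -0.071·(11.2−10) = -0.0852
  Pd branch = 0.0129·Pd^0.44·e^(0.046·RH+f) = 0.903 μm/a
  Cl⁻ term: 0.0175·587.9^0.57·exp(0.008·51+0.085·11.2) = 2.583
  sum: 0.903 + 2.583 → r_corr = 3.486 μm/a
Ordering by μm/a: zinc (3.49) > copper (0.938)

copper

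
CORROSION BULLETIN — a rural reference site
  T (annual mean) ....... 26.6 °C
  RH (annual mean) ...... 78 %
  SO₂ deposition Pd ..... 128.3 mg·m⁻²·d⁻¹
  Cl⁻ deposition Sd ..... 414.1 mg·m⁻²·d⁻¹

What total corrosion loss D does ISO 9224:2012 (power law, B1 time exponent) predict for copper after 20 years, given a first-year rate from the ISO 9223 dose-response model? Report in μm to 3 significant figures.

D(20) = 27.1 μm

copper: temperature factor f = -0.080·(16.6) = -1.3280
  SO₂ term: 0.0053·128.3^0.26·exp(0.059·78-1.3280) = 0.4946
  Cl⁻ term: 0.01025·414.1^0.27·exp(0.036·78+0.049·26.6) = 3.183
  r_corr = 0.4946 + 3.183 = 3.678 μm/a
ISO 9224: D(t) = r_corr · t^b with b = 0.667 (copper, B1)
  D(20) = 3.678 × 20^0.667 = 3.678 × 7.375 = 27.13 μm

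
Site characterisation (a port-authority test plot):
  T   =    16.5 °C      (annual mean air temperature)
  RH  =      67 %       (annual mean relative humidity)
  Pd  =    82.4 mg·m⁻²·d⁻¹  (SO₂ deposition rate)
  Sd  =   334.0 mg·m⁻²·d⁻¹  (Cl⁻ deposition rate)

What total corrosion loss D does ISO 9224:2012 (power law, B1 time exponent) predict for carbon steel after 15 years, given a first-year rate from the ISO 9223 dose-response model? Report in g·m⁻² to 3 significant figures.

D(15) = 3.67e+03 g·m⁻²

carbon steel: T>10 °C ⇒ hinge -0.054·(16.5−10) = -0.3510
  SO₂ term: 1.77·82.4^0.52·exp(0.02·67-0.3510) = 47.18
  Sd branch = 0.102·Sd^0.62·e^(0.033·RH+0.04·T) = 66.1 μm/a
  sum: 47.18 + 66.1 → r_corr = 113.3 μm/a
Power-law: D(15) = r_corr · 15^0.523
  D(15) = 113.3 × 15^0.523 = 113.3 × 4.122 = 466.9 μm
  Mass loss = 466.9 μm × 7.85 g/cm³ = 3665 g·m⁻²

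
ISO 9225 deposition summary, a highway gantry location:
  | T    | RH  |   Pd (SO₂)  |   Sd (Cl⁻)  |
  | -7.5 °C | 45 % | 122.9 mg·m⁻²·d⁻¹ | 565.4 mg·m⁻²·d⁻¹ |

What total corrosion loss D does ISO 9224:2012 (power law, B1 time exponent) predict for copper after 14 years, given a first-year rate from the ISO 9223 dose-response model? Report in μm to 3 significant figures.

copper: temperature factor f = +0.126·(-17.5) = -2.2050
  Pd branch = 0.0053·Pd^0.26·e^(0.059·RH+f) = 0.02904 μm/a
  Sd branch = 0.01025·Sd^0.27·e^(0.036·RH+0.049·T) = 0.1985 μm/a
  r_corr = 0.02904 + 0.1985 = 0.2276 μm/a
Long-term exponent b (ISO 9224 Table 2, B1) = 0.667
  D(14) = 0.2276 × 14^0.667 = 0.2276 × 5.814 = 1.323 μm

D(14) = 1.32 μm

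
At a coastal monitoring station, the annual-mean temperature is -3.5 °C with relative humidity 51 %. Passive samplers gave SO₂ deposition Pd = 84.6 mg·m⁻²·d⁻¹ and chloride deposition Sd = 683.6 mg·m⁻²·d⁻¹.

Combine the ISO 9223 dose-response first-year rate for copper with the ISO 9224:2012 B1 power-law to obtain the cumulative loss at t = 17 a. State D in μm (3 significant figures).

copper: temperature factor f = +0.126·(-13.5) = -1.7010
  sulphur-dioxide contribution → 0.06215 μm/a
  chloride contribution → 0.3155 μm/a
  total first-year rate 0.3777 μm/a
ISO 9224: D(t) = r_corr · t^b with b = 0.667 (copper, B1)
  D(17) = 0.3777 × 17^0.667 = 0.3777 × 6.618 = 2.499 μm

D(17) = 2.50 μm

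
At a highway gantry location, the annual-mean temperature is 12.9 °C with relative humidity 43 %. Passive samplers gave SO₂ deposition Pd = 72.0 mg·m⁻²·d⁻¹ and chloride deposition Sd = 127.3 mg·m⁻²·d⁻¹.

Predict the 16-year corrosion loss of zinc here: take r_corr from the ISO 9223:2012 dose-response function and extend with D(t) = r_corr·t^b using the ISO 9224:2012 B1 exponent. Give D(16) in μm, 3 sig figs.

zinc: f(T) = -0.071·(T−10) [T>10 °C] = -0.2059
  sulphur-dioxide contribution → 0.4982 μm/a
  chloride contribution → 1.171 μm/a
  total first-year rate 1.669 μm/a
ISO 9224: D(t) = r_corr · t^b with b = 0.813 (zinc, B1)
  D(16) = 1.669 × 16^0.813 = 1.669 × 9.527 = 15.9 μm

D(16) = 15.9 μm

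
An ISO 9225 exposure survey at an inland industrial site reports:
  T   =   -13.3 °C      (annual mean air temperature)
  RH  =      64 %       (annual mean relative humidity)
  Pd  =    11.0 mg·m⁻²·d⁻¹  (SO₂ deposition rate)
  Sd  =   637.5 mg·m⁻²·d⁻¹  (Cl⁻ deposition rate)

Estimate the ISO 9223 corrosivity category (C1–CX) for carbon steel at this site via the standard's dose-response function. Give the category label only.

C3

carbon steel: T≤10 °C ⇒ hinge +0.150·(-13.3−10) = -3.4950
  SO₂ term: 1.77·11.0^0.52·exp(0.02·64-3.4950) = 0.6723
  Sd branch = 0.102·Sd^0.62·e^(0.033·RH+0.04·T) = 27.14 μm/a
  r_corr = 0.6723 + 27.14 = 27.81 μm/a
Category bounds: 25…50 μm/a bracket r_corr ⇒ C3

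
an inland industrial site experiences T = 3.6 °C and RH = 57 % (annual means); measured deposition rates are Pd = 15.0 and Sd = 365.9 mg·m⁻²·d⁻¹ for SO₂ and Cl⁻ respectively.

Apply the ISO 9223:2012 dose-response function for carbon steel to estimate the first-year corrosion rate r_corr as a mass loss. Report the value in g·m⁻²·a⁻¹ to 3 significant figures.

r_corr = 304 g·m⁻²·a⁻¹

carbon steel: T≤10 °C ⇒ hinge +0.150·(3.6−10) = -0.9600
  Pd branch = 1.77·Pd^0.52·e^(0.02·RH+f) = 8.664 μm/a
  Sd branch = 0.102·Sd^0.62·e^(0.033·RH+0.04·T) = 30.01 μm/a
  r_corr = 8.664 + 30.01 = 38.68 μm/a
Convert to mass loss: 38.68 μm/a × 7.85 g/cm³ = 303.6 g·m⁻²·a⁻¹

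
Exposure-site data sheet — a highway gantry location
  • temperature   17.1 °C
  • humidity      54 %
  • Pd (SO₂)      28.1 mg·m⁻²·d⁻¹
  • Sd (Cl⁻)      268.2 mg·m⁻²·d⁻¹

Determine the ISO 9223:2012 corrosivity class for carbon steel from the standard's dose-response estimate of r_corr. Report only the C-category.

carbon steel: temperature factor f = -0.054·(7.1) = -0.3834
  Pd branch = 1.77·Pd^0.52·e^(0.02·RH+f) = 20.13 μm/a
  Sd branch = 0.102·Sd^0.62·e^(0.033·RH+0.04·T) = 38.48 μm/a
  sum: 20.13 + 38.48 → r_corr = 58.61 μm/a
58.6 μm/a falls in (50, 80] for carbon steel → category C4

C4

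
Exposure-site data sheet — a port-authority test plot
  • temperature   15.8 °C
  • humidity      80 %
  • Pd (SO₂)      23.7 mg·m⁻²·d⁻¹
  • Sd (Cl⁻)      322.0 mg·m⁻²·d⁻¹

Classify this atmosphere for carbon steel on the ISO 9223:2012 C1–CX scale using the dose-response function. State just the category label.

C5

carbon steel: f(T) = -0.054·(T−10) [T>10 °C] = -0.3132
  SO₂ term: 1.77·23.7^0.52·exp(0.02·80-0.3132) = 33.24
  Sd branch = 0.102·Sd^0.62·e^(0.033·RH+0.04·T) = 96.49 μm/a
  r_corr = 33.24 + 96.49 = 129.7 μm/a
ISO 9223 Table 2 (carbon steel): 80 < 130 ≤ 200 μm/a ⇒ C5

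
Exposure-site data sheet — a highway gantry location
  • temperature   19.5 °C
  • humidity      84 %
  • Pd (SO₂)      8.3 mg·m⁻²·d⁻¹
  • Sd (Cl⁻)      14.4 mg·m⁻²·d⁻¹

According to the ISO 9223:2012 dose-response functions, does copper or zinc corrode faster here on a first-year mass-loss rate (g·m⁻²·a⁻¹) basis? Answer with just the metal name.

copper: temperature factor f = -0.080·(9.5) = -0.7600
  Pd branch = 0.0053·Pd^0.26·e^(0.059·RH+f) = 0.6103 μm/a
  Sd branch = 0.01025·Sd^0.27·e^(0.036·RH+0.049·T) = 1.127 μm/a
  sum: 0.6103 + 1.127 → r_corr = 1.737 μm/a
  mass loss = 1.737 μm/a × 8.96 g/cm³ = 15.56 g·m⁻²·a⁻¹
zinc: T>10 °C ⇒ hinge -0.071·(19.5−10) = -0.6745
  Pd branch = 0.0129·Pd^0.44·e^(0.046·RH+f) = 0.7946 μm/a
  Sd branch = 0.0175·Sd^0.57·e^(0.008·RH+0.085·T) = 0.8222 μm/a
  r_corr = 0.7946 + 0.8222 = 1.617 μm/a
  mass loss = 1.617 μm/a × 7.14 g/cm³ = 11.54 g·m⁻²·a⁻¹
Ordering by g·m⁻²·a⁻¹: copper (15.6) > zinc (11.5)

copper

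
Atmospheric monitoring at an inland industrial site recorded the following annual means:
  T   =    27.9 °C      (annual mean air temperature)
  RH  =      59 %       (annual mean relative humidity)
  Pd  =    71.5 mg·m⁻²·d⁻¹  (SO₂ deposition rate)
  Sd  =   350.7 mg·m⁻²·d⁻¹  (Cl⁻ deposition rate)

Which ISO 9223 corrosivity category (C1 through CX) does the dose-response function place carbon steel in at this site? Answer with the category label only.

C5

carbon steel: f(T) = -0.054·(T−10) [T>10 °C] = -0.9666
  Pd branch = 1.77·Pd^0.52·e^(0.02·RH+f) = 20.18 μm/a
  Sd branch = 0.102·Sd^0.62·e^(0.033·RH+0.04·T) = 82.55 μm/a
  sum: 20.18 + 82.55 → r_corr = 102.7 μm/a
ISO 9223 Table 2 (carbon steel): 80 < 103 ≤ 200 μm/a ⇒ C5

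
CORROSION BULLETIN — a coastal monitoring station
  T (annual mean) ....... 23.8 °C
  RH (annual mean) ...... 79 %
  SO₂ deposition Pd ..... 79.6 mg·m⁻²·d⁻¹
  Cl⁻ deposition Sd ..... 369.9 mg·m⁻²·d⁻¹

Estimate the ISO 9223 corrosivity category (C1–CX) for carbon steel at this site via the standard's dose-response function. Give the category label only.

C5

carbon steel: f(T) = -0.054·(T−10) [T>10 °C] = -0.7452
  SO₂ term: 1.77·79.6^0.52·exp(0.02·79-0.7452) = 39.72
  Cl⁻ term: 0.102·369.9^0.62·exp(0.033·79+0.04·23.8) = 140.1
  sum: 39.72 + 140.1 → r_corr = 179.8 μm/a
180 μm/a falls in (80, 200] for carbon steel → category C5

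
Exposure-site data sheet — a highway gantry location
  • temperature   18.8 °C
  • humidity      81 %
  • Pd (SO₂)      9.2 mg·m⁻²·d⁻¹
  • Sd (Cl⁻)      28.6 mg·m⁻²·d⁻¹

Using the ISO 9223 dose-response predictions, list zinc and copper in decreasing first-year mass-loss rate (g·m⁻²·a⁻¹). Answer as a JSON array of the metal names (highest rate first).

["copper", "zinc"]

zinc: temperature factor f = -0.071·(8.8) = -0.6248
  SO₂ term: 0.0129·9.2^0.44·exp(0.046·81-0.6248) = 0.7612
  Cl⁻ term: 0.0175·28.6^0.57·exp(0.008·81+0.085·18.8) = 1.118
  sum: 0.7612 + 1.118 → r_corr = 1.88 μm/a
  mass loss = 1.88 μm/a × 7.14 g/cm³ = 13.42 g·m⁻²·a⁻¹
copper: f(T) = -0.080·(T−10) [T>10 °C] = -0.7040
  SO₂ term: 0.0053·9.2^0.26·exp(0.059·81-0.7040) = 0.5554
  Cl⁻ term: 0.01025·28.6^0.27·exp(0.036·81+0.049·18.8) = 1.176
  sum: 0.5554 + 1.176 → r_corr = 1.731 μm/a
  mass loss = 1.731 μm/a × 8.96 g/cm³ = 15.51 g·m⁻²·a⁻¹
Ordering by g·m⁻²·a⁻¹: copper (15.5) > zinc (13.4)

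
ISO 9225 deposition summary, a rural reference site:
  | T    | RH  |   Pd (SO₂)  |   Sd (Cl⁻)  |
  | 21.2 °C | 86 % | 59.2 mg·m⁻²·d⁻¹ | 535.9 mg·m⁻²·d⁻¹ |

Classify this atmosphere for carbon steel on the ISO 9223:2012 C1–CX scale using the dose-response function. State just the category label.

CX

carbon steel: temperature factor f = -0.054·(11.2) = -0.6048
  Pd branch = 1.77·Pd^0.52·e^(0.02·RH+f) = 45.07 μm/a
  Cl⁻ term: 0.102·535.9^0.62·exp(0.033·86+0.04·21.2) = 200.2
  r_corr = 45.07 + 200.2 = 245.3 μm/a
Category bounds: 200…700 μm/a bracket r_corr ⇒ CX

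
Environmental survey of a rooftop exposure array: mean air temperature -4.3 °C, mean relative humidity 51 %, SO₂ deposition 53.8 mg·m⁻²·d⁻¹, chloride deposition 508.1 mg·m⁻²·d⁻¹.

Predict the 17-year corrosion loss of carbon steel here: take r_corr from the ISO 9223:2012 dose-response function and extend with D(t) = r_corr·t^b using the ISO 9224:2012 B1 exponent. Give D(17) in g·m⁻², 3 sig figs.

D(17) = 918 g·m⁻²

carbon steel: temperature factor f = +0.150·(-14.3) = -2.1450
  SO₂ term: 1.77·53.8^0.52·exp(0.02·51-2.1450) = 4.565
  Cl⁻ term: 0.102·508.1^0.62·exp(0.033·51+0.04·-4.3) = 22
  r_corr = 4.565 + 22 = 26.57 μm/a
ISO 9224: D(t) = r_corr · t^b with b = 0.523 (carbon steel, B1)
  D(17) = 26.57 × 17^0.523 = 26.57 × 4.401 = 116.9 μm
  Mass loss = 116.9 μm × 7.85 g/cm³ = 917.8 g·m⁻²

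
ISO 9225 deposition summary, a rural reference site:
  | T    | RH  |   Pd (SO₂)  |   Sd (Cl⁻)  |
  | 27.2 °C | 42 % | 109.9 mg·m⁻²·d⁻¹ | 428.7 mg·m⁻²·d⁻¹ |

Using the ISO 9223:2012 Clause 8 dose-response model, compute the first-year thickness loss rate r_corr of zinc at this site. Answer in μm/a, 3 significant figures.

r_corr = 8.03 μm/a

zinc: f(T) = -0.071·(T−10) [T>10 °C] = -1.2212
  SO₂ term: 0.0129·109.9^0.44·exp(0.046·42-1.2212) = 0.2076
  Sd branch = 0.0175·Sd^0.57·e^(0.008·RH+0.085·T) = 7.823 μm/a
  r_corr = 0.2076 + 7.823 = 8.031 μm/a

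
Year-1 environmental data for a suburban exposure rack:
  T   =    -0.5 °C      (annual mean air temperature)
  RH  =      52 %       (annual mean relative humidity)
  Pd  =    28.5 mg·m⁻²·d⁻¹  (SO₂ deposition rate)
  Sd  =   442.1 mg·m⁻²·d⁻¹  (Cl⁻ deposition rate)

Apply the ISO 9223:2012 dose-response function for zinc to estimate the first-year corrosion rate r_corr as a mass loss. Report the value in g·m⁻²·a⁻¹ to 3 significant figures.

r_corr = 8.80 g·m⁻²·a⁻¹

zinc: f(T) = +0.038·(T−10) [T≤10 °C] = -0.3990
  sulphur-dioxide contribution → 0.4133 μm/a
  chloride contribution → 0.8188 μm/a
  ⇒ r_corr(zinc) = 1.232 μm/a
Convert to mass loss: 1.232 μm/a × 7.14 g/cm³ = 8.797 g·m⁻²·a⁻¹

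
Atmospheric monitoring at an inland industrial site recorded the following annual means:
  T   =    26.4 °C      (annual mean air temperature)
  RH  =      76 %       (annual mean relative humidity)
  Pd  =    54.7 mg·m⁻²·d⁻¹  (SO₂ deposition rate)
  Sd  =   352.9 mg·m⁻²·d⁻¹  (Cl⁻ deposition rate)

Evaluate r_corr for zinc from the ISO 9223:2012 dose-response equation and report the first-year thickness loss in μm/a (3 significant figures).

r_corr = 9.36 μm/a

zinc: f(T) = -0.071·(T−10) [T>10 °C] = -1.1644
  Pd branch = 0.0129·Pd^0.44·e^(0.046·RH+f) = 0.7725 μm/a
  Sd branch = 0.0175·Sd^0.57·e^(0.008·RH+0.085·T) = 8.586 μm/a
  r_corr = 0.7725 + 8.586 = 9.359 μm/a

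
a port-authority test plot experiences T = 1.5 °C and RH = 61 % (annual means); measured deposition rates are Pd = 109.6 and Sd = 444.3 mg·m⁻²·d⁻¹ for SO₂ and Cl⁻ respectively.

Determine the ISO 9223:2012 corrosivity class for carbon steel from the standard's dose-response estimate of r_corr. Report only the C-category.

C4

carbon steel: T≤10 °C ⇒ hinge +0.150·(1.5−10) = -1.2750
  sulphur-dioxide contribution → 19.27 μm/a
  chloride contribution → 35.52 μm/a
  ⇒ r_corr(carbon steel) = 54.78 μm/a
Category bounds: 50…80 μm/a bracket r_corr ⇒ C4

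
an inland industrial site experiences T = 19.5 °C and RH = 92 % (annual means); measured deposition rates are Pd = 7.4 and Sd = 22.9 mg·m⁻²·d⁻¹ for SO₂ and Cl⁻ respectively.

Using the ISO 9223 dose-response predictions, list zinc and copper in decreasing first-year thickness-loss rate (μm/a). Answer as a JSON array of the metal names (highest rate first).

["copper", "zinc"]

zinc: temperature factor f = -0.071·(9.5) = -0.6745
  SO₂ term: 0.0129·7.4^0.44·exp(0.046·92-0.6745) = 1.092
  Cl⁻ term: 0.0175·22.9^0.57·exp(0.008·92+0.085·19.5) = 1.142
  sum: 1.092 + 1.142 → r_corr = 2.233 μm/a
copper: f(T) = -0.080·(T−10) [T>10 °C] = -0.7600
  SO₂ term: 0.0053·7.4^0.26·exp(0.059·92-0.7600) = 0.9496
  Sd branch = 0.01025·Sd^0.27·e^(0.036·RH+0.049·T) = 1.703 μm/a
  r_corr = 0.9496 + 1.703 = 2.653 μm/a
Ordering by μm/a: copper (2.65) > zinc (2.23)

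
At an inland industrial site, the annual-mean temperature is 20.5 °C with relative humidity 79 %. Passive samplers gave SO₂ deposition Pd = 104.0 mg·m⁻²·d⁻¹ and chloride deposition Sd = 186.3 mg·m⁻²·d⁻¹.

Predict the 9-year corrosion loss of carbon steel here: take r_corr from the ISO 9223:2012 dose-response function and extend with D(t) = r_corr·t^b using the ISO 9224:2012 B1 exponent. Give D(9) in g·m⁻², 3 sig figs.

carbon steel: T>10 °C ⇒ hinge -0.054·(20.5−10) = -0.5670
  SO₂ term: 1.77·104.0^0.52·exp(0.02·79-0.5670) = 54.55
  Cl⁻ term: 0.102·186.3^0.62·exp(0.033·79+0.04·20.5) = 80.25
  r_corr = 54.55 + 80.25 = 134.8 μm/a
Power-law: D(9) = r_corr · 9^0.523
  D(9) = 134.8 × 9^0.523 = 134.8 × 3.156 = 425.4 μm
  Mass loss = 425.4 μm × 7.85 g/cm³ = 3339 g·m⁻²

D(9) = 3.34e+03 g·m⁻²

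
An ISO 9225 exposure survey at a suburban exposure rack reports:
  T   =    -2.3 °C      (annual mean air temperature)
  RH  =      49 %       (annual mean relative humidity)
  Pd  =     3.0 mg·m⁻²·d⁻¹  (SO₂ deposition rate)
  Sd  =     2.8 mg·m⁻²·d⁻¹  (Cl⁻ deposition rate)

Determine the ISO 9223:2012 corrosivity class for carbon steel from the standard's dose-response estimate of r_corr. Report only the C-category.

carbon steel: temperature factor f = +0.150·(-12.3) = -1.8450
  Pd branch = 1.77·Pd^0.52·e^(0.02·RH+f) = 1.32 μm/a
  Sd branch = 0.102·Sd^0.62·e^(0.033·RH+0.04·T) = 0.8874 μm/a
  r_corr = 1.32 + 0.8874 = 2.207 μm/a
Category bounds: 1.3…25 μm/a bracket r_corr ⇒ C2

C2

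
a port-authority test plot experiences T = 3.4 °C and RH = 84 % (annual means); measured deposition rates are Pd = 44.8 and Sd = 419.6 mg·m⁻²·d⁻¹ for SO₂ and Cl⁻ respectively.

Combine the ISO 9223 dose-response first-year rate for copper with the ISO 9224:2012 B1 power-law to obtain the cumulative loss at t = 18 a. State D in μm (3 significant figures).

copper: f(T) = +0.126·(T−10) [T≤10 °C] = -0.8316
  Pd branch = 0.0053·Pd^0.26·e^(0.059·RH+f) = 0.8807 μm/a
  Sd branch = 0.01025·Sd^0.27·e^(0.036·RH+0.049·T) = 1.272 μm/a
  sum: 0.8807 + 1.272 → r_corr = 2.153 μm/a
ISO 9224: D(t) = r_corr · t^b with b = 0.667 (copper, B1)
  D(18) = 2.153 × 18^0.667 = 2.153 × 6.875 = 14.8 μm

D(18) = 14.8 μm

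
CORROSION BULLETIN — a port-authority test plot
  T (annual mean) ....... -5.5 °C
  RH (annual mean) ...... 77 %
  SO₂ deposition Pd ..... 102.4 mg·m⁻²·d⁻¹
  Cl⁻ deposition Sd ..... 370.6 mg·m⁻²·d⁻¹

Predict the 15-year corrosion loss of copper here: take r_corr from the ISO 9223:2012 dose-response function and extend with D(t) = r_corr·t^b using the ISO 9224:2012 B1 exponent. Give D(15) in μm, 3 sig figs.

D(15) = 5.20 μm

copper: T≤10 °C ⇒ hinge +0.126·(-5.5−10) = -1.9530
  sulphur-dioxide contribution → 0.2354 μm/a
  chloride contribution → 0.6182 μm/a
  total first-year rate 0.8536 μm/a
Long-term exponent b (ISO 9224 Table 2, B1) = 0.667
  D(15) = 0.8536 × 15^0.667 = 0.8536 × 6.088 = 5.197 μm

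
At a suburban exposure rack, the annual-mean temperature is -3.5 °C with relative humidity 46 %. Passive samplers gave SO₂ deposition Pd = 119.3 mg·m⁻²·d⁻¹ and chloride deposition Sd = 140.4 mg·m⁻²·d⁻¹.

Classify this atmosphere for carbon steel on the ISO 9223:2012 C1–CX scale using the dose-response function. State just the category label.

C2

carbon steel: temperature factor f = +0.150·(-13.5) = -2.0250
  Pd branch = 1.77·Pd^0.52·e^(0.02·RH+f) = 7.046 μm/a
  Sd branch = 0.102·Sd^0.62·e^(0.033·RH+0.04·T) = 8.678 μm/a
  sum: 7.046 + 8.678 → r_corr = 15.72 μm/a
ISO 9223 Table 2 (carbon steel): 1.3 < 15.7 ≤ 25 μm/a ⇒ C2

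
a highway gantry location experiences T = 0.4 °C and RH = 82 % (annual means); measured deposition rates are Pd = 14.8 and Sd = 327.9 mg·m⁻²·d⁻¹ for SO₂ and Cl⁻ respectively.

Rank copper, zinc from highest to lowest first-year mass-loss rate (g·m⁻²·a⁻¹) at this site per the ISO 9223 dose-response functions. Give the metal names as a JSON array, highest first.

["zinc", "copper"]

copper: temperature factor f = +0.126·(-9.6) = -1.2096
  Pd branch = 0.0053·Pd^0.26·e^(0.059·RH+f) = 0.4021 μm/a
  Sd branch = 0.01025·Sd^0.27·e^(0.036·RH+0.049·T) = 0.9561 μm/a
  sum: 0.4021 + 0.9561 → r_corr = 1.358 μm/a
  mass loss = 1.358 μm/a × 8.96 g/cm³ = 12.17 g·m⁻²·a⁻¹
zinc: T≤10 °C ⇒ hinge +0.038·(0.4−10) = -0.3648
  Pd branch = 0.0129·Pd^0.44·e^(0.046·RH+f) = 1.274 μm/a
  Sd branch = 0.0175·Sd^0.57·e^(0.008·RH+0.085·T) = 0.9477 μm/a
  r_corr = 1.274 + 0.9477 = 2.222 μm/a
  mass loss = 2.222 μm/a × 7.14 g/cm³ = 15.86 g·m⁻²·a⁻¹
Ordering by g·m⁻²·a⁻¹: zinc (15.9) > copper (12.2)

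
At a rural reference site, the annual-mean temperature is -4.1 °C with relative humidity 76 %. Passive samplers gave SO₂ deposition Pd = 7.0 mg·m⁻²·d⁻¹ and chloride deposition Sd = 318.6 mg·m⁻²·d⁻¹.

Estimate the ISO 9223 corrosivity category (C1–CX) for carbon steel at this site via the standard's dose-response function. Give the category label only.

C3

carbon steel: T≤10 °C ⇒ hinge +0.150·(-4.1−10) = -2.1150
  Pd branch = 1.77·Pd^0.52·e^(0.02·RH+f) = 2.685 μm/a
  Cl⁻ term: 0.102·318.6^0.62·exp(0.033·76+0.04·-4.1) = 37.9
  r_corr = 2.685 + 37.9 = 40.58 μm/a
ISO 9223 Table 2 (carbon steel): 25 < 40.6 ≤ 50 μm/a ⇒ C3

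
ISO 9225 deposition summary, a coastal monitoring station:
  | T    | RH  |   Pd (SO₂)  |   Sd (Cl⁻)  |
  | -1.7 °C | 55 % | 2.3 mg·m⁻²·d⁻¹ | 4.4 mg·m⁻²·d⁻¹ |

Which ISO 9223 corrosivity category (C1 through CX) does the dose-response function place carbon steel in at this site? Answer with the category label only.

carbon steel: T≤10 °C ⇒ hinge +0.150·(-1.7−10) = -1.7550
  SO₂ term: 1.77·2.3^0.52·exp(0.02·55-1.7550) = 1.418
  Cl⁻ term: 0.102·4.4^0.62·exp(0.033·55+0.04·-1.7) = 1.466
  r_corr = 1.418 + 1.466 = 2.884 μm/a
ISO 9223 Table 2 (carbon steel): 1.3 < 2.88 ≤ 25 μm/a ⇒ C2

C2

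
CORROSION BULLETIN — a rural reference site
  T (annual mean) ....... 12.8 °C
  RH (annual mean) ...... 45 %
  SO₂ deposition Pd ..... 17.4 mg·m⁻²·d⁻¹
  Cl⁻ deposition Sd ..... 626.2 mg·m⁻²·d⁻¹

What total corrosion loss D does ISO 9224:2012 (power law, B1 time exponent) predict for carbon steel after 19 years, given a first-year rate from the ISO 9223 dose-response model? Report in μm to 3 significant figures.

D(19) = 267 μm

carbon steel: f(T) = -0.054·(T−10) [T>10 °C] = -0.1512
  Pd branch = 1.77·Pd^0.52·e^(0.02·RH+f) = 16.53 μm/a
  Cl⁻ term: 0.102·626.2^0.62·exp(0.033·45+0.04·12.8) = 40.72
  sum: 16.53 + 40.72 → r_corr = 57.25 μm/a
ISO 9224: D(t) = r_corr · t^b with b = 0.523 (carbon steel, B1)
  D(19) = 57.25 × 19^0.523 = 57.25 × 4.664 = 267 μm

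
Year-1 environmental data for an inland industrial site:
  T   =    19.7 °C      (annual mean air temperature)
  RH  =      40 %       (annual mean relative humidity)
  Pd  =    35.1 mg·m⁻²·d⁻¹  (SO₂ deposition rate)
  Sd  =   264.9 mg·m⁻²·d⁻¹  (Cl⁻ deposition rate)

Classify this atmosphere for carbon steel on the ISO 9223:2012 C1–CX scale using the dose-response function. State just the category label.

C3

carbon steel: f(T) = -0.054·(T−10) [T>10 °C] = -0.5238
  Pd branch = 1.77·Pd^0.52·e^(0.02·RH+f) = 14.84 μm/a
  Cl⁻ term: 0.102·264.9^0.62·exp(0.033·40+0.04·19.7) = 26.69
  r_corr = 14.84 + 26.69 = 41.54 μm/a
41.5 μm/a falls in (25, 50] for carbon steel → category C3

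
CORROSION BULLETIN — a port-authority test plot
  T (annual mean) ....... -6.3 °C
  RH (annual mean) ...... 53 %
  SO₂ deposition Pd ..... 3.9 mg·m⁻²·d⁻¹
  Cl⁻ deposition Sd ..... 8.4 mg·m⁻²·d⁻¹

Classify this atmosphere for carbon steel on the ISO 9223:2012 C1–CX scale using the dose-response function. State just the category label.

carbon steel: temperature factor f = +0.150·(-16.3) = -2.4450
  sulphur-dioxide contribution → 0.8991 μm/a
  chloride contribution → 1.705 μm/a
  ⇒ r_corr(carbon steel) = 2.604 μm/a
ISO 9223 Table 2 (carbon steel): 1.3 < 2.6 ≤ 25 μm/a ⇒ C2

C2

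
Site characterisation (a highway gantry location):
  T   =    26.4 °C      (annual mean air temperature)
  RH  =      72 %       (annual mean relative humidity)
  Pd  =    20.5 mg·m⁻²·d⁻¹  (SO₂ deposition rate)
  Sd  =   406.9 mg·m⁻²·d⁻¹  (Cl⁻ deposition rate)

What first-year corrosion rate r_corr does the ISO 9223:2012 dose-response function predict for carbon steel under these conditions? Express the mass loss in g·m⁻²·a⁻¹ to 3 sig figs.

carbon steel: temperature factor f = -0.054·(16.4) = -0.8856
  SO₂ term: 1.77·20.5^0.52·exp(0.02·72-0.8856) = 14.82
  Sd branch = 0.102·Sd^0.62·e^(0.033·RH+0.04·T) = 130.9 μm/a
  r_corr = 14.82 + 130.9 = 145.7 μm/a
Convert to mass loss: 145.7 μm/a × 7.85 g/cm³ = 1144 g·m⁻²·a⁻¹

r_corr = 1.14e+03 g·m⁻²·a⁻¹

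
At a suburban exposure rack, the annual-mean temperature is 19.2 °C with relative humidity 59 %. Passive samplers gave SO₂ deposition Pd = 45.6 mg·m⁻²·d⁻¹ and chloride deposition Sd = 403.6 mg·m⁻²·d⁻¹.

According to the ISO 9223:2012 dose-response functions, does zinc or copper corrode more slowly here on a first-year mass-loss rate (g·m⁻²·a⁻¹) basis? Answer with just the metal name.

zinc: T>10 °C ⇒ hinge -0.071·(19.2−10) = -0.6532
  Pd branch = 0.0129·Pd^0.44·e^(0.046·RH+f) = 0.5439 μm/a
  Cl⁻ term: 0.0175·403.6^0.57·exp(0.008·59+0.085·19.2) = 4.387
  r_corr = 0.5439 + 4.387 = 4.931 μm/a
  mass loss = 4.931 μm/a × 7.14 g/cm³ = 35.21 g·m⁻²·a⁻¹
copper: f(T) = -0.080·(T−10) [T>10 °C] = -0.7360
  Pd branch = 0.0053·Pd^0.26·e^(0.059·RH+f) = 0.2227 μm/a
  Sd branch = 0.01025·Sd^0.27·e^(0.036·RH+0.049·T) = 1.11 μm/a
  r_corr = 0.2227 + 1.11 = 1.333 μm/a
  mass loss = 1.333 μm/a × 8.96 g/cm³ = 11.94 g·m⁻²·a⁻¹
Ordering by g·m⁻²·a⁻¹: zinc (35.2) > copper (11.9)

copper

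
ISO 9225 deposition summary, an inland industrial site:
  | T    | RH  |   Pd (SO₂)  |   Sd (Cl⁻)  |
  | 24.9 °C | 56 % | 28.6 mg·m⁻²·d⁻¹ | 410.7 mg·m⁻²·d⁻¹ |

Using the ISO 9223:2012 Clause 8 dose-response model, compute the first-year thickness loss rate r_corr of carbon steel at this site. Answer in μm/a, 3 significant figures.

carbon steel: T>10 °C ⇒ hinge -0.054·(24.9−10) = -0.8046
  Pd branch = 1.77·Pd^0.52·e^(0.02·RH+f) = 13.88 μm/a
  Cl⁻ term: 0.102·410.7^0.62·exp(0.033·56+0.04·24.9) = 73.13
  r_corr = 13.88 + 73.13 = 87.01 μm/a

r_corr = 87.0 μm/a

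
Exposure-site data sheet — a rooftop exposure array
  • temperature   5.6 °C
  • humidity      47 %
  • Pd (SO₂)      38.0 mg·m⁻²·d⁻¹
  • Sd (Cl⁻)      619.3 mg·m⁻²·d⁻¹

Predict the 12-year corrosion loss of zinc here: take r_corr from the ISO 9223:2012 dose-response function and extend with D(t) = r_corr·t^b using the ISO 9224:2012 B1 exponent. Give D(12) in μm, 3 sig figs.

zinc: temperature factor f = +0.038·(-4.4) = -0.1672
  SO₂ term: 0.0129·38.0^0.44·exp(0.046·47-0.1672) = 0.4699
  Sd branch = 0.0175·Sd^0.57·e^(0.008·RH+0.085·T) = 1.601 μm/a
  r_corr = 0.4699 + 1.601 = 2.071 μm/a
ISO 9224: D(t) = r_corr · t^b with b = 0.813 (zinc, B1)
  D(12) = 2.071 × 12^0.813 = 2.071 × 7.54 = 15.62 μm

D(12) = 15.6 μm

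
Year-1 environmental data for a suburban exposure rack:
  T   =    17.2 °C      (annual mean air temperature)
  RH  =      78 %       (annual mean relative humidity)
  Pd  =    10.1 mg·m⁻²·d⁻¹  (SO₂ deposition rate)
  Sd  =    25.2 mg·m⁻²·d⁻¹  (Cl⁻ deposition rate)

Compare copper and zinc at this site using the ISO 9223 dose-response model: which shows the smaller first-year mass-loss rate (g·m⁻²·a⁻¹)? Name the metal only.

copper: T>10 °C ⇒ hinge -0.080·(17.2−10) = -0.5760
  SO₂ term: 0.0053·10.1^0.26·exp(0.059·78-0.5760) = 0.5418
  Cl⁻ term: 0.01025·25.2^0.27·exp(0.036·78+0.049·17.2) = 0.9432
  r_corr = 0.5418 + 0.9432 = 1.485 μm/a
  mass loss = 1.485 μm/a × 8.96 g/cm³ = 13.31 g·m⁻²·a⁻¹
zinc: temperature factor f = -0.071·(7.2) = -0.5112
  SO₂ term: 0.0129·10.1^0.44·exp(0.046·78-0.5112) = 0.774
  Sd branch = 0.0175·Sd^0.57·e^(0.008·RH+0.085·T) = 0.8867 μm/a
  sum: 0.774 + 0.8867 → r_corr = 1.661 μm/a
  mass loss = 1.661 μm/a × 7.14 g/cm³ = 11.86 g·m⁻²·a⁻¹
Ordering by g·m⁻²·a⁻¹: copper (13.3) > zinc (11.9)

zinc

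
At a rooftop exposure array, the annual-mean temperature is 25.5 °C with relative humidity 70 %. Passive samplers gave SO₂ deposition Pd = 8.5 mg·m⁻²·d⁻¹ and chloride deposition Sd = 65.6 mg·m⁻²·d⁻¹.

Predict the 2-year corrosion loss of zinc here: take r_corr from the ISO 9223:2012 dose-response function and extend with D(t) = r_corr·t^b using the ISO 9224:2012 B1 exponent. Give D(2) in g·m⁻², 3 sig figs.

D(2) = 39.9 g·m⁻²

zinc: T>10 °C ⇒ hinge -0.071·(25.5−10) = -1.1005
  Pd branch = 0.0129·Pd^0.44·e^(0.046·RH+f) = 0.2754 μm/a
  Sd branch = 0.0175·Sd^0.57·e^(0.008·RH+0.085·T) = 2.905 μm/a
  sum: 0.2754 + 2.905 → r_corr = 3.181 μm/a
Power-law: D(2) = r_corr · 2^0.813
  D(2) = 3.181 × 2^0.813 = 3.181 × 1.757 = 5.588 μm
  Mass loss = 5.588 μm × 7.14 g/cm³ = 39.9 g·m⁻²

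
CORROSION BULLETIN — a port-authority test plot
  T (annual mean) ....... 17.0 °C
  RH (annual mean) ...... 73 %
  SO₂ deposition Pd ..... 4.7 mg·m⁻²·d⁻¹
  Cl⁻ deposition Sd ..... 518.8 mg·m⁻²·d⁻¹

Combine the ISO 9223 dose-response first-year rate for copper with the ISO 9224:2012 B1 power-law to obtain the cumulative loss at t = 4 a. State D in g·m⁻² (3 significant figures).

D(4) = 47.5 g·m⁻²

copper: temperature factor f = -0.080·(7.0) = -0.5600
  sulphur-dioxide contribution → 0.336 μm/a
  chloride contribution → 1.765 μm/a
  total first-year rate 2.101 μm/a
Power-law: D(4) = r_corr · 4^0.667
  D(4) = 2.101 × 4^0.667 = 2.101 × 2.521 = 5.298 μm
  Mass loss = 5.298 μm × 8.96 g/cm³ = 47.47 g·m⁻²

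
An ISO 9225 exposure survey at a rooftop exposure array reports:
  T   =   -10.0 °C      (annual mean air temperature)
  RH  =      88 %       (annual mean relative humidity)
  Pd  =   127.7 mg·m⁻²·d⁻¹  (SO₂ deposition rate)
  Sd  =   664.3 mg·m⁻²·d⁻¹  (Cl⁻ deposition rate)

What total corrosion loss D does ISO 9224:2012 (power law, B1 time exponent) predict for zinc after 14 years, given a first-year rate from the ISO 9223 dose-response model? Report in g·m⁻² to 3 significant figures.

zinc: temperature factor f = +0.038·(-20.0) = -0.7600
  SO₂ term: 0.0129·127.7^0.44·exp(0.046·88-0.7600) = 2.919
  Sd branch = 0.0175·Sd^0.57·e^(0.008·RH+0.085·T) = 0.6143 μm/a
  sum: 2.919 + 0.6143 → r_corr = 3.534 μm/a
Long-term exponent b (ISO 9224 Table 2, B1) = 0.813
  D(14) = 3.534 × 14^0.813 = 3.534 × 8.547 = 30.2 μm
  Mass loss = 30.2 μm × 7.14 g/cm³ = 215.6 g·m⁻²

D(14) = 216 g·m⁻²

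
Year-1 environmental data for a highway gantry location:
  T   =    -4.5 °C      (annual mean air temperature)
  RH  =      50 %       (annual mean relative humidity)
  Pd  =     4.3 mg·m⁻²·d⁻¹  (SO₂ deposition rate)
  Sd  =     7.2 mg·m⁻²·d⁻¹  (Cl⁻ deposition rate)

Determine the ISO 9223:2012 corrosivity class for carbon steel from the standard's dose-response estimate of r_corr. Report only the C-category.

carbon steel: T≤10 °C ⇒ hinge +0.150·(-4.5−10) = -2.1750
  sulphur-dioxide contribution → 1.167 μm/a
  chloride contribution → 1.509 μm/a
  ⇒ r_corr(carbon steel) = 2.676 μm/a
Category bounds: 1.3…25 μm/a bracket r_corr ⇒ C2

C2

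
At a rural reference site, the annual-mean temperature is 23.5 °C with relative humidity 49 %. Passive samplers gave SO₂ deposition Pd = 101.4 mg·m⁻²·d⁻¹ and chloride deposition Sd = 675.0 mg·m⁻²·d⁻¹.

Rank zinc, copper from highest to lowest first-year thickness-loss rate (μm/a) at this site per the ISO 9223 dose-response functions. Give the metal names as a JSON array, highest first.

["zinc", "copper"]

zinc: T>10 °C ⇒ hinge -0.071·(23.5−10) = -0.9585
  sulphur-dioxide contribution → 0.3596 μm/a
  chloride contribution → 7.825 μm/a
  total first-year rate 8.185 μm/a
copper: f(T) = -0.080·(T−10) [T>10 °C] = -1.0800
  sulphur-dioxide contribution → 0.1077 μm/a
  chloride contribution → 1.099 μm/a
  total first-year rate 1.206 μm/a
Ordering by μm/a: zinc (8.18) > copper (1.21)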